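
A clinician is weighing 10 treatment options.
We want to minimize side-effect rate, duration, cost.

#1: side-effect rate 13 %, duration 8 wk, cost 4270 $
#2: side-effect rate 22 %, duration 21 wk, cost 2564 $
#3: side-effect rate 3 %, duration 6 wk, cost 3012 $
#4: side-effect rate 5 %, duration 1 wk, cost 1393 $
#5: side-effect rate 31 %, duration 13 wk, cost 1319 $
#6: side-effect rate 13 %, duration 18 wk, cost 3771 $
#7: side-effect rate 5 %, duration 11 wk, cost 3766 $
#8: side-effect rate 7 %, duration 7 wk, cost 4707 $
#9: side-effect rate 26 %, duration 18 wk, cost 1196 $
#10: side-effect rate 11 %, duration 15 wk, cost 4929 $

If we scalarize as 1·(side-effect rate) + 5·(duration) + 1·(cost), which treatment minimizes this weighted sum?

#1: 1·13 + 5·8 + 1·4270 = 4323
#2: 1·22 + 5·21 + 1·2564 = 2691
#3: 1·3 + 5·6 + 1·3012 = 3045
#4: 1·5 + 5·1 + 1·1393 = 1403
#5: 1·31 + 5·13 + 1·1319 = 1415
#6: 1·13 + 5·18 + 1·3771 = 3874
#7: 1·5 + 5·11 + 1·3766 = 3826
#8: 1·7 + 5·7 + 1·4707 = 4749
#9: 1·26 + 5·18 + 1·1196 = 1312
#10: 1·11 + 5·15 + 1·4929 = 5015
Lowest: #9 at 1312.

#9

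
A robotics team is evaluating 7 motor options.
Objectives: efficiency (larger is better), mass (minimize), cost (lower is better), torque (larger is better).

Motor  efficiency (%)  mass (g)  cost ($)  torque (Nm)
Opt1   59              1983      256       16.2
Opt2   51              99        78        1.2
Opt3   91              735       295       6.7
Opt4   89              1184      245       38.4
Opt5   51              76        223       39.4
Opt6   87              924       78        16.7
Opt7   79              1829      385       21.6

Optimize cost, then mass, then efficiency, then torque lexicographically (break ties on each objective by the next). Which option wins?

Opt2

First minimize cost: best is 78, kept {Opt2, Opt6}.
Then minimize mass: best is 99, kept {Opt2}.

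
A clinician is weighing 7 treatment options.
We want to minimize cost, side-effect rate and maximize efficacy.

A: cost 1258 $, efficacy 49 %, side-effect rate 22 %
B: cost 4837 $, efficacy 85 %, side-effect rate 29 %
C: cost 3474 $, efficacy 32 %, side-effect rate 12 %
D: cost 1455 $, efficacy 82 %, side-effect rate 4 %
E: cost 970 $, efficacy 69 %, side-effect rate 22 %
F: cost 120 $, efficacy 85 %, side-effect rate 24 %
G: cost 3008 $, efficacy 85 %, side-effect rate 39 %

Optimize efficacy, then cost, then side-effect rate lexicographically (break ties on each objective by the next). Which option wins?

First maximize efficacy: best is 85, kept {B, F, G}.
Then minimize cost: best is 120, kept {F}.

F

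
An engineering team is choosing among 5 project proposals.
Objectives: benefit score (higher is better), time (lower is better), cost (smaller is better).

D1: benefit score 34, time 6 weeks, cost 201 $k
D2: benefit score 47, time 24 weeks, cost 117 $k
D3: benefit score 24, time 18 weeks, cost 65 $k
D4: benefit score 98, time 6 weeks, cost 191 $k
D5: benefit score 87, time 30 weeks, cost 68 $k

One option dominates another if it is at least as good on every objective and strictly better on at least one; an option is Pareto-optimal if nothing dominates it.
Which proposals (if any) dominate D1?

D4

D4: benefit score 98≥34, time 6≤6, cost 191≤201 — dominates D1.
Others (D2, D3, D5) are each worse than D1 on at least one objective.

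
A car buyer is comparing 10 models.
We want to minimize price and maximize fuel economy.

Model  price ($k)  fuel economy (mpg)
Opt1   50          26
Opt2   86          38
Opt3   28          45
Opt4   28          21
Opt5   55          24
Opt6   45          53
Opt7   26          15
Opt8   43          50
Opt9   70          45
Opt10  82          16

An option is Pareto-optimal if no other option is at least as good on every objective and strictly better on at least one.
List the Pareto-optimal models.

Opt1: dominated by Opt3 (price 28≤50, fuel economy 45≥26).
Opt2: dominated by Opt3 (price 28≤86, fuel economy 45≥38).
Opt3: not dominated.
Opt4: dominated by Opt3 (price 28≤28, fuel economy 45≥21).
Opt5: dominated by Opt1 (price 50≤55, fuel economy 26≥24).
Opt6: not dominated (best fuel economy).
Opt7: not dominated (best price).
Opt8: not dominated.
Opt9: dominated by Opt3 (price 28≤70, fuel economy 45≥45).
Opt10: dominated by Opt1 (price 50≤82, fuel economy 26≥16).

Opt3, Opt6, Opt7, Opt8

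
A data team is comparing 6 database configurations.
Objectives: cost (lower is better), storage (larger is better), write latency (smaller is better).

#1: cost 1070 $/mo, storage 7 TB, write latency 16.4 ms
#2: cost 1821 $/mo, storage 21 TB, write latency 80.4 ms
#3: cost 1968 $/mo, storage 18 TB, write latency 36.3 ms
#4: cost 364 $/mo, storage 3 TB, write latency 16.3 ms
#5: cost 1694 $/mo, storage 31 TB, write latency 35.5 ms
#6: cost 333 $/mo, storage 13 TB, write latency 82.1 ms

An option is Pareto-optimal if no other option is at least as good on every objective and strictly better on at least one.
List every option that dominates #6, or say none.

none

#1: worse on cost (1070 vs 333).
#2: worse on cost (1821 vs 333).
#3: worse on cost (1968 vs 333).
#4: worse on cost (364 vs 333).
#5: worse on cost (1694 vs 333).
No option dominates #6.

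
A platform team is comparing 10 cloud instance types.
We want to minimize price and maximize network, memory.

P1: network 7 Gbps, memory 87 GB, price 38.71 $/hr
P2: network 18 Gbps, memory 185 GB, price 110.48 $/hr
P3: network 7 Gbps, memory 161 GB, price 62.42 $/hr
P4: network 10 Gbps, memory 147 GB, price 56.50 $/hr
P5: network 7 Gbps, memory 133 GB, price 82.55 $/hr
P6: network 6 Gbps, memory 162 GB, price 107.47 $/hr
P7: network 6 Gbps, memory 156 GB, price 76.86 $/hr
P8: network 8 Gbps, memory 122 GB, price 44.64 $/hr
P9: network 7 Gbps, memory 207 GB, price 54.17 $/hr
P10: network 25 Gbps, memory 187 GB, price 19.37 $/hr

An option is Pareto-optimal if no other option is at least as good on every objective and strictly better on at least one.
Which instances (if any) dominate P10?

none

P1: worse on network (7 vs 25).
P2: worse on network (18 vs 25).
P3: worse on network (7 vs 25).
P4: worse on network (10 vs 25).
P5: worse on network (7 vs 25).
P6: worse on network (6 vs 25).
P7: worse on network (6 vs 25).
P8: worse on network (8 vs 25).
P9: worse on network (7 vs 25).
No option dominates P10.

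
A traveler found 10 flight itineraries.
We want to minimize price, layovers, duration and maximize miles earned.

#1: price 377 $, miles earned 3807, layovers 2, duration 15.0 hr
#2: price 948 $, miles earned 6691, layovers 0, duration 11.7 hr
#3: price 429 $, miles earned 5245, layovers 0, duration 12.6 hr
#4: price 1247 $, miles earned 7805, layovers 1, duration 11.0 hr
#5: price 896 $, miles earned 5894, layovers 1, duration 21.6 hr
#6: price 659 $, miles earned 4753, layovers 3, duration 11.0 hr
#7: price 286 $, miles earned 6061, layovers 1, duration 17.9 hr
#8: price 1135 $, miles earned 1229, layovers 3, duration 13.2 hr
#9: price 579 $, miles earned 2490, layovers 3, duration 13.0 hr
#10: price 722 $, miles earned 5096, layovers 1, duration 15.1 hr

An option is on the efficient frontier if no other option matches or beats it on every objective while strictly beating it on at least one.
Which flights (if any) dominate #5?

#7: price 286≤896, miles earned 6061≥5894, layovers 1≤1, duration 17.9≤21.6 — dominates #5.
Others (#1, #2, #3, #4, #6, #8, #9, #10) are each worse than #5 on at least one objective.

#7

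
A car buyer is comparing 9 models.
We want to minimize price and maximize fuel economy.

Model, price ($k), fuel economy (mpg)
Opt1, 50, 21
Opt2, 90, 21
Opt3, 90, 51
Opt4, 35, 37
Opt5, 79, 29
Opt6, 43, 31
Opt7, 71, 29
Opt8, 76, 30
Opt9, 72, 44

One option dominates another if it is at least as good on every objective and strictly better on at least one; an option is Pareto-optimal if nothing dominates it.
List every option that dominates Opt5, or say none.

Opt4, Opt6, Opt7, Opt8, Opt9

Opt4: price 35≤79, fuel economy 37≥29 — dominates Opt5.
Opt6: price 43≤79, fuel economy 31≥29 — dominates Opt5.
Opt7: price 71≤79, fuel economy 29≥29 — dominates Opt5.
Opt8: price 76≤79, fuel economy 30≥29 — dominates Opt5.
Opt9: price 72≤79, fuel economy 44≥29 — dominates Opt5.
Others (Opt1, Opt2, Opt3) are each worse than Opt5 on at least one objective.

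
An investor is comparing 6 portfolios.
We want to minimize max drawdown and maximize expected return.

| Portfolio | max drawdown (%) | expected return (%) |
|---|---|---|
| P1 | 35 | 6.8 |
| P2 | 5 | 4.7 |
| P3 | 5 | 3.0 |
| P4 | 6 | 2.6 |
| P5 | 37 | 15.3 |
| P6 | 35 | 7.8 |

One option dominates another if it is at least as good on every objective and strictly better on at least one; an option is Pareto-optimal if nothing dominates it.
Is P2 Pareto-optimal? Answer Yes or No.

Yes

P1: worse on max drawdown (35 vs 5).
P3: worse on expected return (3.0 vs 4.7).
P4: worse on max drawdown (6 vs 5).
P5: worse on max drawdown (37 vs 5).
P6: worse on max drawdown (35 vs 5).
No option is at least as good as P2 on every objective and strictly better on one.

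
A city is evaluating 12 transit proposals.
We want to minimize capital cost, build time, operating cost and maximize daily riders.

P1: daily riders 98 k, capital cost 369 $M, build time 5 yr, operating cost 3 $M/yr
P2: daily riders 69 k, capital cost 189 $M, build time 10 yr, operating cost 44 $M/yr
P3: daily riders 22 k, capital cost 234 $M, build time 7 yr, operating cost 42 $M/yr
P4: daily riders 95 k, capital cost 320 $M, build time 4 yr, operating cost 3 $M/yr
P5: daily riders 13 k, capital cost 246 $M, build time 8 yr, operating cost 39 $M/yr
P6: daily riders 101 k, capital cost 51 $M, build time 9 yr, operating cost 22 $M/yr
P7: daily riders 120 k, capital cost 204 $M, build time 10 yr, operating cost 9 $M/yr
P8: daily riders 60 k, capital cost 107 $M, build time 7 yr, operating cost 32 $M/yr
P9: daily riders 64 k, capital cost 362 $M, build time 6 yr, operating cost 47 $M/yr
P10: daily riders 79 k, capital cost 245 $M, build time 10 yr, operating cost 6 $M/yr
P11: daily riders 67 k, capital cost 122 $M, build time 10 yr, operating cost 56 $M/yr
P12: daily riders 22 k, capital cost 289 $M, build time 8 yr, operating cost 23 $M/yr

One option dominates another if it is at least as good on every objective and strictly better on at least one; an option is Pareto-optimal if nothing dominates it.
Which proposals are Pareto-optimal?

P1: not dominated.
P2: dominated by P6 (daily riders 101≥69, capital cost 51≤189, build time 9≤10, operating cost 22≤44).
P3: dominated by P8 (daily riders 60≥22, capital cost 107≤234, build time 7≤7, operating cost 32≤42).
P4: not dominated (best build time).
P5: dominated by P8 (daily riders 60≥13, capital cost 107≤246, build time 7≤8, operating cost 32≤39).
P6: not dominated (best capital cost).
P7: not dominated (best daily riders).
P8: not dominated.
P9: dominated by P4 (daily riders 95≥64, capital cost 320≤362, build time 4≤6, operating cost 3≤47).
P10: not dominated.
P11: dominated by P6 (daily riders 101≥67, capital cost 51≤122, build time 9≤10, operating cost 22≤56).
P12: not dominated.

P1, P4, P6, P7, P8, P10, P12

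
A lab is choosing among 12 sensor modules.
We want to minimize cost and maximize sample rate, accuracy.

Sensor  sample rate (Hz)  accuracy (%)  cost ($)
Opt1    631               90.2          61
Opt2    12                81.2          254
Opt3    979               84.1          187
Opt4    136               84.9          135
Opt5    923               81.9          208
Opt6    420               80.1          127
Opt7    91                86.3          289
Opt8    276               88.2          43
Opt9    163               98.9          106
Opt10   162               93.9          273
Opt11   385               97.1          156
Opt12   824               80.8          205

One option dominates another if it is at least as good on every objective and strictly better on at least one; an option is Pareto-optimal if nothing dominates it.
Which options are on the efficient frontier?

Opt1, Opt3, Opt8, Opt9, Opt11

Opt1: not dominated.
Opt2: dominated by Opt1 (sample rate 631≥12, accuracy 90.2≥81.2, cost 61≤254).
Opt3: not dominated (best sample rate).
Opt4: dominated by Opt1 (sample rate 631≥136, accuracy 90.2≥84.9, cost 61≤135).
Opt5: dominated by Opt3 (sample rate 979≥923, accuracy 84.1≥81.9, cost 187≤208).
Opt6: dominated by Opt1 (sample rate 631≥420, accuracy 90.2≥80.1, cost 61≤127).
Opt7: dominated by Opt1 (sample rate 631≥91, accuracy 90.2≥86.3, cost 61≤289).
Opt8: not dominated (best cost).
Opt9: not dominated (best accuracy).
Opt10: dominated by Opt9 (sample rate 163≥162, accuracy 98.9≥93.9, cost 106≤273).
Opt11: not dominated.
Opt12: dominated by Opt3 (sample rate 979≥824, accuracy 84.1≥80.8, cost 187≤205).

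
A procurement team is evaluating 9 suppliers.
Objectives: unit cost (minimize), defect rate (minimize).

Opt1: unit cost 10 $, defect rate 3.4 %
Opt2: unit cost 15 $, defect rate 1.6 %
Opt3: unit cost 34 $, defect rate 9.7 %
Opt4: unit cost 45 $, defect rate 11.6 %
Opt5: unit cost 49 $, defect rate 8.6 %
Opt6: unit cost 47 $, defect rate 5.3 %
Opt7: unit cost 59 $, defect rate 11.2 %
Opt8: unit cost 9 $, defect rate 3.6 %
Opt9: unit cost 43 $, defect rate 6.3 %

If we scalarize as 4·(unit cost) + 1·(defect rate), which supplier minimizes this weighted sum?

Opt1: 4·10 + 1·3.4 = 43.4
Opt2: 4·15 + 1·1.6 = 61.6
Opt3: 4·34 + 1·9.7 = 145.7
Opt4: 4·45 + 1·11.6 = 191.6
Opt5: 4·49 + 1·8.6 = 204.6
Opt6: 4·47 + 1·5.3 = 193.3
Opt7: 4·59 + 1·11.2 = 247.2
Opt8: 4·9 + 1·3.6 = 39.6
Opt9: 4·43 + 1·6.3 = 178.3
Lowest: Opt8 at 39.6.

Opt8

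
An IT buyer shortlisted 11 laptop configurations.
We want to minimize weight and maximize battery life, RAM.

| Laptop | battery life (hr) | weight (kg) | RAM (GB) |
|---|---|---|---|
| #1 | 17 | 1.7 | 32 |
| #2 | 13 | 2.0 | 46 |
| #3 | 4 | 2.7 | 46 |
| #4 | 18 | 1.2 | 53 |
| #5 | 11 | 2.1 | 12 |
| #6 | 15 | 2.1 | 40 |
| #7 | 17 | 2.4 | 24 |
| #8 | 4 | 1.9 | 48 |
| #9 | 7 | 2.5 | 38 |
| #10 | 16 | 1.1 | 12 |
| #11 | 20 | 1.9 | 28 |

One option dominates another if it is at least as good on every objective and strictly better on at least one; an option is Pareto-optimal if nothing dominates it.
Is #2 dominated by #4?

#4 vs #2: battery life 18≥13, weight 1.2≤2.0, RAM 53≥46 — #4 is at least as good on every objective with at least one strict improvement.

Yes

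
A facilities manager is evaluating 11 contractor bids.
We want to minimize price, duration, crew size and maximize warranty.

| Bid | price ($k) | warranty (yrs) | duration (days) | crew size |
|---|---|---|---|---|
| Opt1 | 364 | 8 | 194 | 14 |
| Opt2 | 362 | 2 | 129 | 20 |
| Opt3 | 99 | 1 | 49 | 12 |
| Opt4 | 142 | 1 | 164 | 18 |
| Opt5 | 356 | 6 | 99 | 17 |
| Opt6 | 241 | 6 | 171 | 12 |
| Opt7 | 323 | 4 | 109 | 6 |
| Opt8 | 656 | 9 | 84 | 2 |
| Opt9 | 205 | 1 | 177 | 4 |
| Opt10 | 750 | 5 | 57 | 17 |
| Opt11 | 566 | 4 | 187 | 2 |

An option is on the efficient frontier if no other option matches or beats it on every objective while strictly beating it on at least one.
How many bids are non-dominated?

Opt1: not dominated.
Opt2: dominated by Opt5 (price 356≤362, warranty 6≥2, duration 99≤129, crew size 17≤20).
Opt3: not dominated (best price).
Opt4: dominated by Opt3 (price 99≤142, warranty 1≥1, duration 49≤164, crew size 12≤18).
Opt5: not dominated.
Opt6: not dominated.
Opt7: not dominated.
Opt8: not dominated (best warranty).
Opt9: not dominated.
Opt10: not dominated.
Opt11: not dominated.
Pareto-optimal: Opt1, Opt3, Opt5, Opt6, Opt7, Opt8, Opt9, Opt10, Opt11 → 9.

9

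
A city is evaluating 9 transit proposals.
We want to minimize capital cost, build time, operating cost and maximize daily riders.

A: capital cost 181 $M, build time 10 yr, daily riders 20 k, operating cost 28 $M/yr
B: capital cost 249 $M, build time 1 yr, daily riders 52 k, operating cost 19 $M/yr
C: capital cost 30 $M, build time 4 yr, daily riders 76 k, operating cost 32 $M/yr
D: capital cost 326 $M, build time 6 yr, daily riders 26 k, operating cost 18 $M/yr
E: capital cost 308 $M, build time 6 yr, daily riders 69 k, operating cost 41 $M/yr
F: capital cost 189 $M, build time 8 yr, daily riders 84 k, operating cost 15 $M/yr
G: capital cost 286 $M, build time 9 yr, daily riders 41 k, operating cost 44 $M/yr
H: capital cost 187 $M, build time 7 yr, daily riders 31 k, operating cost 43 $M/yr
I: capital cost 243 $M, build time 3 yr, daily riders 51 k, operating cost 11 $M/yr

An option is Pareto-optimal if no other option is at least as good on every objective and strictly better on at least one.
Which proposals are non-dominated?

A, B, C, F, I

A: not dominated.
B: not dominated (best build time).
C: not dominated (best capital cost).
D: dominated by I (capital cost 243≤326, build time 3≤6, daily riders 51≥26, operating cost 11≤18).
E: dominated by C (capital cost 30≤308, build time 4≤6, daily riders 76≥69, operating cost 32≤41).
F: not dominated (best daily riders).
G: dominated by B (capital cost 249≤286, build time 1≤9, daily riders 52≥41, operating cost 19≤44).
H: dominated by C (capital cost 30≤187, build time 4≤7, daily riders 76≥31, operating cost 32≤43).
I: not dominated (best operating cost).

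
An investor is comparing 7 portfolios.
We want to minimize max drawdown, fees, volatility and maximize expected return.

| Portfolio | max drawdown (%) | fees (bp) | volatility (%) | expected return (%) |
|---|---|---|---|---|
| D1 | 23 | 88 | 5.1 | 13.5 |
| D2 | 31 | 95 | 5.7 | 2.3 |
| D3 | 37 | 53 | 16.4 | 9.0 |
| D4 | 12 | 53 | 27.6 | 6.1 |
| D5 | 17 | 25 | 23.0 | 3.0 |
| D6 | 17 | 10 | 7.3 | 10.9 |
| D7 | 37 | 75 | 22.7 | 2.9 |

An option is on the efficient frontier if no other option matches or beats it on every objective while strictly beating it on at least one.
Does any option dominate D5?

Yes

D6 vs D5: max drawdown 17≤17, fees 10≤25, volatility 7.3≤23.0, expected return 10.9≥3.0 — D6 is at least as good on every objective and strictly better on at least one, so D6 dominates D5.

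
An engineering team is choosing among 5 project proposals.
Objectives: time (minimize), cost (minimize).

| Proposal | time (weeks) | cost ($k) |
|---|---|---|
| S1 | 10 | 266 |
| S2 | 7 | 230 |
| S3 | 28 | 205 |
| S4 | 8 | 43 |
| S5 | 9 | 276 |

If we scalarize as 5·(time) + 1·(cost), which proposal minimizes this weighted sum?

S1: 5·10 + 1·266 = 316
S2: 5·7 + 1·230 = 265
S3: 5·28 + 1·205 = 345
S4: 5·8 + 1·43 = 83
S5: 5·9 + 1·276 = 321
Lowest: S4 at 83.

S4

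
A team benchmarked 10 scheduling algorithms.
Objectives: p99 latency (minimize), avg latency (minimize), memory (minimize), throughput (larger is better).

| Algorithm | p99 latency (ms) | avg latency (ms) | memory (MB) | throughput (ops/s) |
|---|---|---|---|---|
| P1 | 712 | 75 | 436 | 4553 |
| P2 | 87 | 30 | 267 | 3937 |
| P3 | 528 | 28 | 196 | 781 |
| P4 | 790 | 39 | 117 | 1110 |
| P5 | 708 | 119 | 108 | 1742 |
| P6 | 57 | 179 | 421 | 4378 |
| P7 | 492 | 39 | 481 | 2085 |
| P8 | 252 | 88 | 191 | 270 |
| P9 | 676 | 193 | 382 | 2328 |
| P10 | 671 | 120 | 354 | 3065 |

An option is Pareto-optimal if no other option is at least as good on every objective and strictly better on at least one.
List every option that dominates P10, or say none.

P2: p99 latency 87≤671, avg latency 30≤120, memory 267≤354, throughput 3937≥3065 — dominates P10.
Others (P1, P3, P4, P5, P6, P7, P8, P9) are each worse than P10 on at least one objective.

P2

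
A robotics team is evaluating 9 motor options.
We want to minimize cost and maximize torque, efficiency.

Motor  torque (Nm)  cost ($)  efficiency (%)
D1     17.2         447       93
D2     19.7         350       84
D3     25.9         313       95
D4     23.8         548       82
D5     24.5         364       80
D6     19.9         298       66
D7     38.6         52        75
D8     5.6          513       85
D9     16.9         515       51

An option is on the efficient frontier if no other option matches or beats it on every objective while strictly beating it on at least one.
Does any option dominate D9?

Yes

D1 vs D9: torque 17.2≥16.9, cost 447≤515, efficiency 93≥51 — D1 is at least as good on every objective and strictly better on at least one, so D1 dominates D9.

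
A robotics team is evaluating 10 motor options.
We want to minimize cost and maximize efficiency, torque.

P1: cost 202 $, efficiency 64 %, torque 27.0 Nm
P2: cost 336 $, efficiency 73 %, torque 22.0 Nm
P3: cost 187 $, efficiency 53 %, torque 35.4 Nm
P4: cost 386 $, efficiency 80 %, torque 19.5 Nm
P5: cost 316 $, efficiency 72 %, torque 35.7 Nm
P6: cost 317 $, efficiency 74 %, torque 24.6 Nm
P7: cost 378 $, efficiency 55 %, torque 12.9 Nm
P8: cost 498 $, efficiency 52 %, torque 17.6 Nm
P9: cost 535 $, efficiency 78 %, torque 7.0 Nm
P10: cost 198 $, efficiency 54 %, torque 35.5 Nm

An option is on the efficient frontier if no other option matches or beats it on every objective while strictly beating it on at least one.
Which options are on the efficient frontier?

P1: not dominated.
P2: dominated by P6 (cost 317≤336, efficiency 74≥73, torque 24.6≥22.0).
P3: not dominated (best cost).
P4: not dominated (best efficiency).
P5: not dominated (best torque).
P6: not dominated.
P7: dominated by P1 (cost 202≤378, efficiency 64≥55, torque 27.0≥12.9).
P8: dominated by P1 (cost 202≤498, efficiency 64≥52, torque 27.0≥17.6).
P9: dominated by P4 (cost 386≤535, efficiency 80≥78, torque 19.5≥7.0).
P10: not dominated.

P1, P3, P4, P5, P6, P10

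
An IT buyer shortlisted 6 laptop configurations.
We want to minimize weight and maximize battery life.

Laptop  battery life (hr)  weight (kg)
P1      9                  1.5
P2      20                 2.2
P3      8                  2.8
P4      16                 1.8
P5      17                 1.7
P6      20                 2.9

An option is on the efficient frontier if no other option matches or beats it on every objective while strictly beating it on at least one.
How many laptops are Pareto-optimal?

P1: not dominated (best weight).
P2: not dominated.
P3: dominated by P1 (battery life 9≥8, weight 1.5≤2.8).
P4: dominated by P5 (battery life 17≥16, weight 1.7≤1.8).
P5: not dominated.
P6: dominated by P2 (battery life 20≥20, weight 2.2≤2.9).
Pareto-optimal: P1, P2, P5 → 3.

3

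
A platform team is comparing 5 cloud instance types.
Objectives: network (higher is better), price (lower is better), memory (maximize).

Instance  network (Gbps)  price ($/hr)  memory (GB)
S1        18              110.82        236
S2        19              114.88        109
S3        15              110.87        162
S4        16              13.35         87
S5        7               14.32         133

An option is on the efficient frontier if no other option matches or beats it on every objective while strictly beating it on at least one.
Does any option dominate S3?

Yes

S1 vs S3: network 18≥15, price 110.82≤110.87, memory 236≥162 — S1 is at least as good on every objective and strictly better on at least one, so S1 dominates S3.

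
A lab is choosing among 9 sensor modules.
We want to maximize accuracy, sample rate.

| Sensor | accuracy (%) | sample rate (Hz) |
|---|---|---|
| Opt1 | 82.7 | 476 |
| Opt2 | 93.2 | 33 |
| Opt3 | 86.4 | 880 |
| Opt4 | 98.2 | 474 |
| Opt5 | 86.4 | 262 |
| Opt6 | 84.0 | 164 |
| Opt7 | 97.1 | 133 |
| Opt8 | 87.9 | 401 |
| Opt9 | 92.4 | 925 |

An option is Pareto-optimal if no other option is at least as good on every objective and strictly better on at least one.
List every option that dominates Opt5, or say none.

Opt3: accuracy 86.4≥86.4, sample rate 880≥262 — dominates Opt5.
Opt4: accuracy 98.2≥86.4, sample rate 474≥262 — dominates Opt5.
Opt8: accuracy 87.9≥86.4, sample rate 401≥262 — dominates Opt5.
Opt9: accuracy 92.4≥86.4, sample rate 925≥262 — dominates Opt5.
Others (Opt1, Opt2, Opt6, Opt7) are each worse than Opt5 on at least one objective.

Opt3, Opt4, Opt8, Opt9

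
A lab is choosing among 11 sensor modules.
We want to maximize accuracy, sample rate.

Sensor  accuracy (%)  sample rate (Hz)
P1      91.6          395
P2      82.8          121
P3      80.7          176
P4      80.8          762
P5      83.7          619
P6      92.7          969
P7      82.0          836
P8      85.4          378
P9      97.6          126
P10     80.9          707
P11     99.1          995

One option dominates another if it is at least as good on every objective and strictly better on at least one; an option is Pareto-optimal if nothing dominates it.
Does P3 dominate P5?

P3 vs P5: P3 is worse on accuracy (80.7 vs 83.7), so it does not dominate P5.

No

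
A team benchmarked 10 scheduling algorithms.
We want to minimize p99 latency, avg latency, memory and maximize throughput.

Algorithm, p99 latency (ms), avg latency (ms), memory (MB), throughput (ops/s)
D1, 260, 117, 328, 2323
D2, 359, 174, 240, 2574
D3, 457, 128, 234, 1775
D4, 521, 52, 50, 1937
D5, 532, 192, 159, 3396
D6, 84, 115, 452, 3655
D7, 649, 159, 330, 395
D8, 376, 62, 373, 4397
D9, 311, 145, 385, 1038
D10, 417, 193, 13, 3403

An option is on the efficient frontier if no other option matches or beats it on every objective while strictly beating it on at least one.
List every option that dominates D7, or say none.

D1: p99 latency 260≤649, avg latency 117≤159, memory 328≤330, throughput 2323≥395 — dominates D7.
D3: p99 latency 457≤649, avg latency 128≤159, memory 234≤330, throughput 1775≥395 — dominates D7.
D4: p99 latency 521≤649, avg latency 52≤159, memory 50≤330, throughput 1937≥395 — dominates D7.
Others (D2, D5, D6, D8, D9, D10) are each worse than D7 on at least one objective.

D1, D3, D4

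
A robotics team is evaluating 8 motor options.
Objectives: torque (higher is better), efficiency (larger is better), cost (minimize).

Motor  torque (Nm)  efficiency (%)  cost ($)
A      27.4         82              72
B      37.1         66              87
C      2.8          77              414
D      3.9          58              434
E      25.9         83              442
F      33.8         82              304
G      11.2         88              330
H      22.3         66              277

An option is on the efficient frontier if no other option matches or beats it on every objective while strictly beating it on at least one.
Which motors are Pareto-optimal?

A, B, E, F, G

A: not dominated (best cost).
B: not dominated (best torque).
C: dominated by A (torque 27.4≥2.8, efficiency 82≥77, cost 72≤414).
D: dominated by A (torque 27.4≥3.9, efficiency 82≥58, cost 72≤434).
E: not dominated.
F: not dominated.
G: not dominated (best efficiency).
H: dominated by A (torque 27.4≥22.3, efficiency 82≥66, cost 72≤277).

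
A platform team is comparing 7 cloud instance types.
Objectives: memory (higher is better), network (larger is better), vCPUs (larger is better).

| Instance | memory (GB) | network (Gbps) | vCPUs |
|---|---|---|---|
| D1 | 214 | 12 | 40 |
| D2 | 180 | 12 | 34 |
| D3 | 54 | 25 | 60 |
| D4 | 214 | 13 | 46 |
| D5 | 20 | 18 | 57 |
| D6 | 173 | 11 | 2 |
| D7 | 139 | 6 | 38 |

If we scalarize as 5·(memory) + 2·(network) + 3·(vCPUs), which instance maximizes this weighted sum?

D1: 5·214 + 2·12 + 3·40 = 1214
D2: 5·180 + 2·12 + 3·34 = 1026
D3: 5·54 + 2·25 + 3·60 = 500
D4: 5·214 + 2·13 + 3·46 = 1234
D5: 5·20 + 2·18 + 3·57 = 307
D6: 5·173 + 2·11 + 3·2 = 893
D7: 5·139 + 2·6 + 3·38 = 821
Highest: D4 at 1234.

D4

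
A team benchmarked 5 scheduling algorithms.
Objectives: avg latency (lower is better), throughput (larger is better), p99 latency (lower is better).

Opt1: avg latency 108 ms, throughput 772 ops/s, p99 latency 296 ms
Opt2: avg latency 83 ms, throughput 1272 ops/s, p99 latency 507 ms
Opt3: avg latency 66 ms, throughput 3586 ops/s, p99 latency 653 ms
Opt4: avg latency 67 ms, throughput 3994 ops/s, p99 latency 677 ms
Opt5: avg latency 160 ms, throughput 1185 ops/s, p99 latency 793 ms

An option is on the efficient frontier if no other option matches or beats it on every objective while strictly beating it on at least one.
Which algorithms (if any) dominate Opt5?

Opt2, Opt3, Opt4

Opt2: avg latency 83≤160, throughput 1272≥1185, p99 latency 507≤793 — dominates Opt5.
Opt3: avg latency 66≤160, throughput 3586≥1185, p99 latency 653≤793 — dominates Opt5.
Opt4: avg latency 67≤160, throughput 3994≥1185, p99 latency 677≤793 — dominates Opt5.
Others (Opt1) are each worse than Opt5 on at least one objective.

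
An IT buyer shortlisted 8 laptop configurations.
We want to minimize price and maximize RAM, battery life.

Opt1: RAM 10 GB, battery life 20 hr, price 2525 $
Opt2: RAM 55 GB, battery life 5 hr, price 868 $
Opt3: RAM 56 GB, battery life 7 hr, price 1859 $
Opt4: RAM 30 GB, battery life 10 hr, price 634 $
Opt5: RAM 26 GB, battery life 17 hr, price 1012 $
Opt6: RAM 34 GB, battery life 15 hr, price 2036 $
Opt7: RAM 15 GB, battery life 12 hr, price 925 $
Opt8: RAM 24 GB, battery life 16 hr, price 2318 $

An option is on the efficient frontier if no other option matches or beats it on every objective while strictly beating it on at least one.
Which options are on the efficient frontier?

Opt1, Opt2, Opt3, Opt4, Opt5, Opt6, Opt7

Opt1: not dominated (best battery life).
Opt2: not dominated.
Opt3: not dominated (best RAM).
Opt4: not dominated (best price).
Opt5: not dominated.
Opt6: not dominated.
Opt7: not dominated.
Opt8: dominated by Opt5 (RAM 26≥24, battery life 17≥16, price 1012≤2318).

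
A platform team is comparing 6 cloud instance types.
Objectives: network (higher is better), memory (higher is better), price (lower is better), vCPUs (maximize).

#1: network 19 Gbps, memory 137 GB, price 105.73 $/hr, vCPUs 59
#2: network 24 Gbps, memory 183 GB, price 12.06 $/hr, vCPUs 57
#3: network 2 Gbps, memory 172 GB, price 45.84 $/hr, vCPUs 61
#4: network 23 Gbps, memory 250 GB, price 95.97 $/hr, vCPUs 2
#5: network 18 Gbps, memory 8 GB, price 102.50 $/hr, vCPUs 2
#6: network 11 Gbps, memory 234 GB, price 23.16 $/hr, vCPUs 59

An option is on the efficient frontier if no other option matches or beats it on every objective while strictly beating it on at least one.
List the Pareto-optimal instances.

#1, #2, #3, #4, #6

#1: not dominated.
#2: not dominated (best network).
#3: not dominated (best vCPUs).
#4: not dominated (best memory).
#5: dominated by #2 (network 24≥18, memory 183≥8, price 12.06≤102.50, vCPUs 57≥2).
#6: not dominated.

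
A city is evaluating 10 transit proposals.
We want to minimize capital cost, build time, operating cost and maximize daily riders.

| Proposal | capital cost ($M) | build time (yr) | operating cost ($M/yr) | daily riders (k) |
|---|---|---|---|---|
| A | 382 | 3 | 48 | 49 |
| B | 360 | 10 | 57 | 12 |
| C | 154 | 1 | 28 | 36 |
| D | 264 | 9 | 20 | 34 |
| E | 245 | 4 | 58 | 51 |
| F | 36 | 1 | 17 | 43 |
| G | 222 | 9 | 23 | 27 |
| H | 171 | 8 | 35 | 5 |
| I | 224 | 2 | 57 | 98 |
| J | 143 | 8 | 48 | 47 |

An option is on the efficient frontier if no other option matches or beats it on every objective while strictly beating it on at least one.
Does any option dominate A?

B: worse on build time (10 vs 3).
C: worse on daily riders (36 vs 49).
D: worse on build time (9 vs 3).
E: worse on build time (4 vs 3).
F: worse on daily riders (43 vs 49).
G: worse on build time (9 vs 3).
H: worse on build time (8 vs 3).
I: worse on operating cost (57 vs 48).
J: worse on build time (8 vs 3).
No option is at least as good as A on every objective and strictly better on one.

No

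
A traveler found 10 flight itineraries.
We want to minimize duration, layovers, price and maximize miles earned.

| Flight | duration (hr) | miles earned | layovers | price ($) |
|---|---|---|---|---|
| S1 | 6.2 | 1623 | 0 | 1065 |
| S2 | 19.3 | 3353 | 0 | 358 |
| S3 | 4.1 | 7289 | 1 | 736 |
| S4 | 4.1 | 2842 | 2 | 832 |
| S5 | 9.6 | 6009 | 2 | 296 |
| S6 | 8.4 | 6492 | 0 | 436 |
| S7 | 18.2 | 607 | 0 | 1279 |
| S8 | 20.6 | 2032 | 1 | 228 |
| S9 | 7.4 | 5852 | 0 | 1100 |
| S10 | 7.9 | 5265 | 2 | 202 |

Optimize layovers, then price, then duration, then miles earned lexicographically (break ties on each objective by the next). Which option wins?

First minimize layovers: best is 0, kept {S1, S2, S6, S7, S9}.
Then minimize price: best is 358, kept {S2}.

S2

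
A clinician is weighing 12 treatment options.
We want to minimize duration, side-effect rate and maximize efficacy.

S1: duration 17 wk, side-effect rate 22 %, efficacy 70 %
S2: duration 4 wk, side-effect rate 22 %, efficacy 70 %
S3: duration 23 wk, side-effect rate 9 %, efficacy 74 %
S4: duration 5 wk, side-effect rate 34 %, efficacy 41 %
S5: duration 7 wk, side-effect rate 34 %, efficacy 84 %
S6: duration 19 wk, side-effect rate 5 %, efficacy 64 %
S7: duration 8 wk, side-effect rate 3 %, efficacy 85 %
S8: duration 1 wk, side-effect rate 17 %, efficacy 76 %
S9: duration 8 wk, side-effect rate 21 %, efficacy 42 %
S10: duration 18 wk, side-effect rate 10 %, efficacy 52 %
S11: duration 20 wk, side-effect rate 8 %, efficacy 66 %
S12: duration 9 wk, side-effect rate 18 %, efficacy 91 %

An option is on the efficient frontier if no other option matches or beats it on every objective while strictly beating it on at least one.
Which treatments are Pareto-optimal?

S5, S7, S8, S12

S1: dominated by S2 (duration 4≤17, side-effect rate 22≤22, efficacy 70≥70).
S2: dominated by S8 (duration 1≤4, side-effect rate 17≤22, efficacy 76≥70).
S3: dominated by S7 (duration 8≤23, side-effect rate 3≤9, efficacy 85≥74).
S4: dominated by S2 (duration 4≤5, side-effect rate 22≤34, efficacy 70≥41).
S5: not dominated.
S6: dominated by S7 (duration 8≤19, side-effect rate 3≤5, efficacy 85≥64).
S7: not dominated (best side-effect rate).
S8: not dominated (best duration).
S9: dominated by S7 (duration 8≤8, side-effect rate 3≤21, efficacy 85≥42).
S10: dominated by S7 (duration 8≤18, side-effect rate 3≤10, efficacy 85≥52).
S11: dominated by S7 (duration 8≤20, side-effect rate 3≤8, efficacy 85≥66).
S12: not dominated (best efficacy).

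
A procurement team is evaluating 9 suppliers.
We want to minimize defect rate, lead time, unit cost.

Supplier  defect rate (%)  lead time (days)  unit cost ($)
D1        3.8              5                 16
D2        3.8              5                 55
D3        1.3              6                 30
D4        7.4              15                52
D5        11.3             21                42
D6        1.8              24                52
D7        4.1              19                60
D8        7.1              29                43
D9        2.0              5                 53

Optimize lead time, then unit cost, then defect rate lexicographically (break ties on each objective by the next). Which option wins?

First minimize lead time: best is 5, kept {D1, D2, D9}.
Then minimize unit cost: best is 16, kept {D1}.

D1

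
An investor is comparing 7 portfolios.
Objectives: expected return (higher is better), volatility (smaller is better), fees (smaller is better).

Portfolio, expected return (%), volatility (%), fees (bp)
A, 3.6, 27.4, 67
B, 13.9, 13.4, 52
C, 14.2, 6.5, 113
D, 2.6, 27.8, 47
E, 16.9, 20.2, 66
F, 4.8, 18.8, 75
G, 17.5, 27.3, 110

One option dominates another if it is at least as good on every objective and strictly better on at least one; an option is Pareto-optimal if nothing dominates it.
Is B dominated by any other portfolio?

A: worse on expected return (3.6 vs 13.9).
C: worse on fees (113 vs 52).
D: worse on expected return (2.6 vs 13.9).
E: worse on volatility (20.2 vs 13.4).
F: worse on expected return (4.8 vs 13.9).
G: worse on volatility (27.3 vs 13.4).
No option is at least as good as B on every objective and strictly better on one.

No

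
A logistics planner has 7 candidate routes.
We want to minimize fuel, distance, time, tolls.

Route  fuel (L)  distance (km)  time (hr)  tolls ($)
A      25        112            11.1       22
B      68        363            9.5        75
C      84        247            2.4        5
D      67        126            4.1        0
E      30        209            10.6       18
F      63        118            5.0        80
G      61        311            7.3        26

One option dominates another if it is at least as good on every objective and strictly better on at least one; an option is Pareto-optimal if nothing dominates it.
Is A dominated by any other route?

No

B: worse on fuel (68 vs 25).
C: worse on fuel (84 vs 25).
D: worse on fuel (67 vs 25).
E: worse on fuel (30 vs 25).
F: worse on fuel (63 vs 25).
G: worse on fuel (61 vs 25).
No option is at least as good as A on every objective and strictly better on one.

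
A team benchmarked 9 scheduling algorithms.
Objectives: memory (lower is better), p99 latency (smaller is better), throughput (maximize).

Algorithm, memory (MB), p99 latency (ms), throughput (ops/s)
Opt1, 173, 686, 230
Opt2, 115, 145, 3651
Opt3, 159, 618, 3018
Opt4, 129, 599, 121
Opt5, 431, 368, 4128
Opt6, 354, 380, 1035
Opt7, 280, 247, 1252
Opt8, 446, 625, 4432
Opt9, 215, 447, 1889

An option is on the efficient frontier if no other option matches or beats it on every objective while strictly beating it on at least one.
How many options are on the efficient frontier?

Opt1: dominated by Opt2 (memory 115≤173, p99 latency 145≤686, throughput 3651≥230).
Opt2: not dominated (best memory).
Opt3: dominated by Opt2 (memory 115≤159, p99 latency 145≤618, throughput 3651≥3018).
Opt4: dominated by Opt2 (memory 115≤129, p99 latency 145≤599, throughput 3651≥121).
Opt5: not dominated.
Opt6: dominated by Opt2 (memory 115≤354, p99 latency 145≤380, throughput 3651≥1035).
Opt7: dominated by Opt2 (memory 115≤280, p99 latency 145≤247, throughput 3651≥1252).
Opt8: not dominated (best throughput).
Opt9: dominated by Opt2 (memory 115≤215, p99 latency 145≤447, throughput 3651≥1889).
Pareto-optimal: Opt2, Opt5, Opt8 → 3.

3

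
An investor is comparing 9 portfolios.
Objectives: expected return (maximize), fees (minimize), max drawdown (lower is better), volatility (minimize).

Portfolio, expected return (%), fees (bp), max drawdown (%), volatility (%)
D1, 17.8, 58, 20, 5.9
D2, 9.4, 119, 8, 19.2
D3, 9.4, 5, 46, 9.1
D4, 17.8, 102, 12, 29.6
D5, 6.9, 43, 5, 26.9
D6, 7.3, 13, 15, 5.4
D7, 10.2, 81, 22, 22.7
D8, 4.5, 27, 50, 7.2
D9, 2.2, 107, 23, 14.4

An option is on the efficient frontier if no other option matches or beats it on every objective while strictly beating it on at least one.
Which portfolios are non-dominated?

D1, D2, D3, D4, D5, D6

D1: not dominated.
D2: not dominated.
D3: not dominated (best fees).
D4: not dominated.
D5: not dominated (best max drawdown).
D6: not dominated (best volatility).
D7: dominated by D1 (expected return 17.8≥10.2, fees 58≤81, max drawdown 20≤22, volatility 5.9≤22.7).
D8: dominated by D6 (expected return 7.3≥4.5, fees 13≤27, max drawdown 15≤50, volatility 5.4≤7.2).
D9: dominated by D1 (expected return 17.8≥2.2, fees 58≤107, max drawdown 20≤23, volatility 5.9≤14.4).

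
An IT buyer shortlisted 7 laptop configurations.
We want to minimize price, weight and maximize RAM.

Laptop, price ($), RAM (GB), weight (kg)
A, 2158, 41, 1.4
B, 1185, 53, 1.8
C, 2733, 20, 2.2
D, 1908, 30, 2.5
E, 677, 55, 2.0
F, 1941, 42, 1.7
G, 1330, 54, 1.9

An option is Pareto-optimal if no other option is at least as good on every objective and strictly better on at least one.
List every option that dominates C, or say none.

A, B, E, F, G

A: price 2158≤2733, RAM 41≥20, weight 1.4≤2.2 — dominates C.
B: price 1185≤2733, RAM 53≥20, weight 1.8≤2.2 — dominates C.
E: price 677≤2733, RAM 55≥20, weight 2.0≤2.2 — dominates C.
F: price 1941≤2733, RAM 42≥20, weight 1.7≤2.2 — dominates C.
G: price 1330≤2733, RAM 54≥20, weight 1.9≤2.2 — dominates C.
Others (D) are each worse than C on at least one objective.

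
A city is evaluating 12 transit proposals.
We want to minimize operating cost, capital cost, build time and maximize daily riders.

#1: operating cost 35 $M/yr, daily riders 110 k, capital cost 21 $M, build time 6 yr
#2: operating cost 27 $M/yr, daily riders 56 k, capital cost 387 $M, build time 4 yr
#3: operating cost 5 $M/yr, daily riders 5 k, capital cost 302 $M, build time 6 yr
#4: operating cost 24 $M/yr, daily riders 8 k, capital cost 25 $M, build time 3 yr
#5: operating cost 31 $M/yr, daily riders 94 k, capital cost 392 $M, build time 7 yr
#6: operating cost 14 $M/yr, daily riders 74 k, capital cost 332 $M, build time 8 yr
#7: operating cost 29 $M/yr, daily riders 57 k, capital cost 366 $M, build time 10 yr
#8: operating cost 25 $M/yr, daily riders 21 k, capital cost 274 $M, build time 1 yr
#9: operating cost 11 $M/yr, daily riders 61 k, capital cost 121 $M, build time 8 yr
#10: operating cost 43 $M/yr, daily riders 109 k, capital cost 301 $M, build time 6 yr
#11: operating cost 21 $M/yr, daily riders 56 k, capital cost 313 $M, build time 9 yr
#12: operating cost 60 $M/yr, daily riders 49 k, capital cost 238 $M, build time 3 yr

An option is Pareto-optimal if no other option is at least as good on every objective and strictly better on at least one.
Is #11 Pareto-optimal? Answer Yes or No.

No

#9 vs #11: operating cost 11≤21, daily riders 61≥56, capital cost 121≤313, build time 8≤9 — #9 is at least as good on every objective and strictly better on at least one, so #9 dominates #11.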